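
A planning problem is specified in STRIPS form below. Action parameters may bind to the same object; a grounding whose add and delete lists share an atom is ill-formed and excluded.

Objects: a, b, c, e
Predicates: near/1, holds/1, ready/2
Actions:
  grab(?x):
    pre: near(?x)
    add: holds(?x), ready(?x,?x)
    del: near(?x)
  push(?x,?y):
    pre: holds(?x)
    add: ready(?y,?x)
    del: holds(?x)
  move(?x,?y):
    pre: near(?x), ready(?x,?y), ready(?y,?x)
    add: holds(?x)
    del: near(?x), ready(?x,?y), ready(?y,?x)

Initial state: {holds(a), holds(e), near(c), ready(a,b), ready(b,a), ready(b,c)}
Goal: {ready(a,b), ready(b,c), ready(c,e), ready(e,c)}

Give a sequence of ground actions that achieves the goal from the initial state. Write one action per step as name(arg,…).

grab(c); push(c,e); push(e,c)

1. grab(c)  →  {holds(a), holds(c), holds(e), ready(a,b), ready(b,a), ready(b,c), ready(c,c)}
2. push(c,e)  →  {holds(a), holds(e), ready(a,b), ready(b,a), ready(b,c), ready(c,c), ready(e,c)}
3. push(e,c)  →  {holds(a), ready(a,b), ready(b,a), ready(b,c), ready(c,c), ready(c,e), ready(e,c)}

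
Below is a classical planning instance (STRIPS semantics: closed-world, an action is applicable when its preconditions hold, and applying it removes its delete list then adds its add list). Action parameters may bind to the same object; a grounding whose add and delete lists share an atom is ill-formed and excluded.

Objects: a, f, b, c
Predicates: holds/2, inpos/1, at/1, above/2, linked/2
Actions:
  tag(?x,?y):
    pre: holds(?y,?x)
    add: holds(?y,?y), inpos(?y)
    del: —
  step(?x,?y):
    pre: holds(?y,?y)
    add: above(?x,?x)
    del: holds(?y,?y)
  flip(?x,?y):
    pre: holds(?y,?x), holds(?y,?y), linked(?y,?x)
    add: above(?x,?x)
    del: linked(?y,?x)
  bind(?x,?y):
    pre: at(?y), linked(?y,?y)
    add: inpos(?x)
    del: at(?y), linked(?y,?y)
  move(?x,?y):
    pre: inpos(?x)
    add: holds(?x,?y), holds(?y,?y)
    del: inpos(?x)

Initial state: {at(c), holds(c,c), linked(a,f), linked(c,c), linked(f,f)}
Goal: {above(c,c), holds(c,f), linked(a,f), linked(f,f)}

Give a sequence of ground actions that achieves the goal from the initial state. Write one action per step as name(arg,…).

tag(c,c); step(c,c); move(c,f)

1. tag(c,c)  →  {at(c), holds(c,c), inpos(c), linked(a,f), linked(c,c), linked(f,f)}
2. step(c,c)  →  {above(c,c), at(c), inpos(c), linked(a,f), linked(c,c), linked(f,f)}
3. move(c,f)  →  {above(c,c), at(c), holds(c,f), holds(f,f), linked(a,f), linked(c,c), linked(f,f)}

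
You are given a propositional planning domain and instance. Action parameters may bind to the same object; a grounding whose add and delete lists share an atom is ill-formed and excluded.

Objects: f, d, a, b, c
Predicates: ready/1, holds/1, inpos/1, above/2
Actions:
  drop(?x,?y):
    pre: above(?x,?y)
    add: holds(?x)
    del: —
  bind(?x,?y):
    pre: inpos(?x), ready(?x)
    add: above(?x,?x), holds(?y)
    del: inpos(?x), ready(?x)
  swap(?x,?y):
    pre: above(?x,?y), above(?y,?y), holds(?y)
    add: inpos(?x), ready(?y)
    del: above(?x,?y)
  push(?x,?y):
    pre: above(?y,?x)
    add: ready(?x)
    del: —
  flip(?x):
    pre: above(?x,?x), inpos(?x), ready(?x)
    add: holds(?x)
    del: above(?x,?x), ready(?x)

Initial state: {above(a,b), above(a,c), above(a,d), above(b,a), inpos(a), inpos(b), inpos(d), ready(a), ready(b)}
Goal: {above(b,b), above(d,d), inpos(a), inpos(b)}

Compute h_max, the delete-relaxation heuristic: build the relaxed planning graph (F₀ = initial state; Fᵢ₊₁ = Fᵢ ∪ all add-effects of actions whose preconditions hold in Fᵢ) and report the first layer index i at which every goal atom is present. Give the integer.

F0 = init (9 atoms)
F1 = F0 ∪ {above(a,a), above(b,b), holds(a), holds(b), holds(c), holds(d), holds(f), ready(c), ready(d)}  (18 atoms)
F2 = F1 ∪ {above(d,d)}  (19 atoms)
goal ⊆ F2  ⇒  h_max = 2

2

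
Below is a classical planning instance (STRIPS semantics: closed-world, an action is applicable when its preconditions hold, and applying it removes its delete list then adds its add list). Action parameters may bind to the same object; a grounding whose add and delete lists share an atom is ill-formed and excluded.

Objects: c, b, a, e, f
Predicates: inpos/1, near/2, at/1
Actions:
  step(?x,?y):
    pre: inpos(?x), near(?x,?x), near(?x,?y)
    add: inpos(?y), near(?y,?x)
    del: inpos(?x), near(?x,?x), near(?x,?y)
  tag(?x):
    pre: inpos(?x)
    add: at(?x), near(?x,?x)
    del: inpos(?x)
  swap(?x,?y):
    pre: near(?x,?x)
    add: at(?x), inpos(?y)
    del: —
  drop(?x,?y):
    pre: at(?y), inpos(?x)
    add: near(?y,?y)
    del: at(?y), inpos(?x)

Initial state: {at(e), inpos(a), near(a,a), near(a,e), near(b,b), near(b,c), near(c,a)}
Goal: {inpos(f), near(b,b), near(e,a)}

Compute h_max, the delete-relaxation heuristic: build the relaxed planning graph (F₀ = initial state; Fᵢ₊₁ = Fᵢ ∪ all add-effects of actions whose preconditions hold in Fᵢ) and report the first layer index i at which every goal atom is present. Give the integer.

F0 = init (7 atoms)
F1 = F0 ∪ {at(a), at(b), inpos(b), inpos(c), inpos(e), inpos(f), near(e,a), near(e,e)}  (15 atoms)
goal ⊆ F1  ⇒  h_max = 1

1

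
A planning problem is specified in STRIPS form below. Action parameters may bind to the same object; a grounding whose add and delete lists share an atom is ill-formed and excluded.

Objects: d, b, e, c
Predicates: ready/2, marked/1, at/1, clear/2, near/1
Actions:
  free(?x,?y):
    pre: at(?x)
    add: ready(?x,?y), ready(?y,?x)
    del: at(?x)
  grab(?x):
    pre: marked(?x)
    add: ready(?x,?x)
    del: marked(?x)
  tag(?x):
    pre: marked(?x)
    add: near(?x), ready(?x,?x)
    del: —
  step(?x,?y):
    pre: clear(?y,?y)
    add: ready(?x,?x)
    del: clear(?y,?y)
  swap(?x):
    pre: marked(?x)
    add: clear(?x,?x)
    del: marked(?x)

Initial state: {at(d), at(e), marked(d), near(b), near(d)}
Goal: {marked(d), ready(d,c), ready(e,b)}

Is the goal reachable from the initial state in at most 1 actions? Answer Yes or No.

1. free(d,c)  →  {at(e), marked(d), near(b), near(d), ready(c,d), ready(d,c)}
2. free(e,b)  →  {marked(d), near(b), near(d), ready(b,e), ready(c,d), ready(d,c), ready(e,b)}
optimal plan length = 2; 2 > 1

No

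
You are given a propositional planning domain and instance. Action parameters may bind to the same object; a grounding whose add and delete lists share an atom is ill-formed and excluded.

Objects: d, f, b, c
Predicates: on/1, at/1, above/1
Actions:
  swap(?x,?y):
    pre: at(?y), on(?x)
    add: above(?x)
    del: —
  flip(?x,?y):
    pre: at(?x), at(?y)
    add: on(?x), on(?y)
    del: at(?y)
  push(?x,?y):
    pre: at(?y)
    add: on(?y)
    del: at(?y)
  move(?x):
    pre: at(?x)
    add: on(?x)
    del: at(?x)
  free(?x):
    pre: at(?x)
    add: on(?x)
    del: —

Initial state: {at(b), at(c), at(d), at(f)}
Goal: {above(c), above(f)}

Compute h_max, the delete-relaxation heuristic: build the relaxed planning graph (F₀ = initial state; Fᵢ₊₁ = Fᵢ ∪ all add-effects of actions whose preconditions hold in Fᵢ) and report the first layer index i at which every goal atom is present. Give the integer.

2

F0 = init (4 atoms)
F1 = F0 ∪ {on(b), on(c), on(d), on(f)}  (8 atoms)
F2 = F1 ∪ {above(b), above(c), above(d), above(f)}  (12 atoms)
goal ⊆ F2  ⇒  h_max = 2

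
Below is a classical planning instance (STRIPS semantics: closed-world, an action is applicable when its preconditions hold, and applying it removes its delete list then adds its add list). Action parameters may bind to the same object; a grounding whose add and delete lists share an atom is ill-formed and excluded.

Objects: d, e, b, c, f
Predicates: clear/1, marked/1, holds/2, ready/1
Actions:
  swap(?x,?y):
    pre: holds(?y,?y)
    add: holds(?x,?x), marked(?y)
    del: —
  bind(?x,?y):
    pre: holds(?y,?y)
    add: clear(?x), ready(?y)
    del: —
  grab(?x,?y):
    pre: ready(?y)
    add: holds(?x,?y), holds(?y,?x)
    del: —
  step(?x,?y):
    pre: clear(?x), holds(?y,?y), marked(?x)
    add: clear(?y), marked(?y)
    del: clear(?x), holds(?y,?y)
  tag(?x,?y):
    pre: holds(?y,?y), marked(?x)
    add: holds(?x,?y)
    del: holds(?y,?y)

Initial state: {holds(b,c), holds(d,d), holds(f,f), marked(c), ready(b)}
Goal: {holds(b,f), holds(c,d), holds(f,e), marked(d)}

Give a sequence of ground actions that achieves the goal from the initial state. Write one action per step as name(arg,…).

1. swap(d,d)  →  {holds(b,c), holds(d,d), holds(f,f), marked(c), marked(d), ready(b)}
2. swap(e,f)  →  {holds(b,c), holds(d,d), holds(e,e), holds(f,f), marked(c), marked(d), marked(f), ready(b)}
3. grab(f,b)  →  {holds(b,c), holds(b,f), holds(d,d), holds(e,e), holds(f,b), holds(f,f), marked(c), marked(d), marked(f), ready(b)}
4. tag(c,d)  →  {holds(b,c), holds(b,f), holds(c,d), holds(e,e), holds(f,b), holds(f,f), marked(c), marked(d), marked(f), ready(b)}
5. tag(f,e)  →  {holds(b,c), holds(b,f), holds(c,d), holds(f,b), holds(f,e), holds(f,f), marked(c), marked(d), marked(f), ready(b)}

swap(d,d); swap(e,f); grab(f,b); tag(c,d); tag(f,e)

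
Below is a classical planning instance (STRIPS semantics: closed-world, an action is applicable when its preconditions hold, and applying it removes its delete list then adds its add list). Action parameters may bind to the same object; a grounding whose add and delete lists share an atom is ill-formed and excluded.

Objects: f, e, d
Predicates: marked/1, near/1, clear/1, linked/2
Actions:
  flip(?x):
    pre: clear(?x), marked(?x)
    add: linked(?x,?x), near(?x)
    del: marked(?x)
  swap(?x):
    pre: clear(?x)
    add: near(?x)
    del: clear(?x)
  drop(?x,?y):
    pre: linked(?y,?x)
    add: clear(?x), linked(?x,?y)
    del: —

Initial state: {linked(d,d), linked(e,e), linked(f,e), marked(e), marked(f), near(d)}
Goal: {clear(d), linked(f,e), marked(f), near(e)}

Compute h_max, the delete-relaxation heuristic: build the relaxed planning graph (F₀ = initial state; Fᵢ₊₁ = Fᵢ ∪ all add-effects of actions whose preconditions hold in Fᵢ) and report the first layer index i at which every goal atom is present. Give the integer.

F0 = init (6 atoms)
F1 = F0 ∪ {clear(d), clear(e), linked(e,f)}  (9 atoms)
F2 = F1 ∪ {clear(f), near(e)}  (11 atoms)
goal ⊆ F2  ⇒  h_max = 2

2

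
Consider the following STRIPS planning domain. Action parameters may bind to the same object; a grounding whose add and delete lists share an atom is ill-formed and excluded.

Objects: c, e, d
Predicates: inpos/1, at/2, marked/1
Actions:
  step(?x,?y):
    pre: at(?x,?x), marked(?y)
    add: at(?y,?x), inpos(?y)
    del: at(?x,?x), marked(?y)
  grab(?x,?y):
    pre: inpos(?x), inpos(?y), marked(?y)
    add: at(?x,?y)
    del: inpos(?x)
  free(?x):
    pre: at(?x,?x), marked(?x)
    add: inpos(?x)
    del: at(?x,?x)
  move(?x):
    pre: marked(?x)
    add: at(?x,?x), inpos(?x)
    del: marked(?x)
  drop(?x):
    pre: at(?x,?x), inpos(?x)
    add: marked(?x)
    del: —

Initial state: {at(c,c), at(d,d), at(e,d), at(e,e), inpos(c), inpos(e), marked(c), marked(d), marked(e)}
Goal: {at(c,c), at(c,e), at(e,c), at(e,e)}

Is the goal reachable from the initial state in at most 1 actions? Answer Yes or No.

No

1. grab(c,e)  →  {at(c,c), at(c,e), at(d,d), at(e,d), at(e,e), inpos(e), marked(c), marked(d), marked(e)}
2. step(c,e)  →  {at(c,e), at(d,d), at(e,c), at(e,d), at(e,e), inpos(e), marked(c), marked(d)}
3. move(c)  →  {at(c,c), at(c,e), at(d,d), at(e,c), at(e,d), at(e,e), inpos(c), inpos(e), marked(d)}
optimal plan length = 3; 3 > 1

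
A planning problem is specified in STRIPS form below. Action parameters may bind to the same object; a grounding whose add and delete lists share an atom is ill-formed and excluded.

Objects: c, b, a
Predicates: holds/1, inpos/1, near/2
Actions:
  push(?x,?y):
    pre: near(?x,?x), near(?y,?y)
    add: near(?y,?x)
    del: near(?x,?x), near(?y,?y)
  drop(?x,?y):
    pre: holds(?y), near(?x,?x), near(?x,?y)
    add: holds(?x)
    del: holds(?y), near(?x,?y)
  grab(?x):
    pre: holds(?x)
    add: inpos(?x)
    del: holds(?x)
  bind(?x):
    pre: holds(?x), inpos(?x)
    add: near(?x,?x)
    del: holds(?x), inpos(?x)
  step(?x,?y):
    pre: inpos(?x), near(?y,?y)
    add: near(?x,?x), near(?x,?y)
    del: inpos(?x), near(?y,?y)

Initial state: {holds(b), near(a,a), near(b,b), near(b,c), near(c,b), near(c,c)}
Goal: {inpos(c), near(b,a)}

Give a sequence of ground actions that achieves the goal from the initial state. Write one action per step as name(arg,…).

push(a,b); drop(c,b); grab(c)

1. push(a,b)  →  {holds(b), near(b,a), near(b,c), near(c,b), near(c,c)}
2. drop(c,b)  →  {holds(c), near(b,a), near(b,c), near(c,c)}
3. grab(c)  →  {inpos(c), near(b,a), near(b,c), near(c,c)}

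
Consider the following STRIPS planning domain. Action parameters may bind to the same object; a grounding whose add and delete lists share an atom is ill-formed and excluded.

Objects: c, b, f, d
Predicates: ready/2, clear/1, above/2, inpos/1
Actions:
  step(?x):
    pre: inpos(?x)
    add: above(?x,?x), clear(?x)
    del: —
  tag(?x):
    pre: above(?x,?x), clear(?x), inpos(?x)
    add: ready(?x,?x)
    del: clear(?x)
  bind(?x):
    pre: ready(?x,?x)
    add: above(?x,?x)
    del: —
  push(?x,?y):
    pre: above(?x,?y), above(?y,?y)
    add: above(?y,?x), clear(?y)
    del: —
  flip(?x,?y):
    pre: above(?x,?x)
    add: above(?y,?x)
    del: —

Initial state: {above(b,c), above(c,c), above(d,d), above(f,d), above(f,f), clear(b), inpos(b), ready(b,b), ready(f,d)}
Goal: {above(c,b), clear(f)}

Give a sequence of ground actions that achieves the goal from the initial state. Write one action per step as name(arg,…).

push(b,c); push(f,f)

1. push(b,c)  →  {above(b,c), above(c,b), above(c,c), above(d,d), above(f,d), above(f,f), clear(b), clear(c), inpos(b), ready(b,b), ready(f,d)}
2. push(f,f)  →  {above(b,c), above(c,b), above(c,c), above(d,d), above(f,d), above(f,f), clear(b), clear(c), clear(f), inpos(b), ready(b,b), ready(f,d)}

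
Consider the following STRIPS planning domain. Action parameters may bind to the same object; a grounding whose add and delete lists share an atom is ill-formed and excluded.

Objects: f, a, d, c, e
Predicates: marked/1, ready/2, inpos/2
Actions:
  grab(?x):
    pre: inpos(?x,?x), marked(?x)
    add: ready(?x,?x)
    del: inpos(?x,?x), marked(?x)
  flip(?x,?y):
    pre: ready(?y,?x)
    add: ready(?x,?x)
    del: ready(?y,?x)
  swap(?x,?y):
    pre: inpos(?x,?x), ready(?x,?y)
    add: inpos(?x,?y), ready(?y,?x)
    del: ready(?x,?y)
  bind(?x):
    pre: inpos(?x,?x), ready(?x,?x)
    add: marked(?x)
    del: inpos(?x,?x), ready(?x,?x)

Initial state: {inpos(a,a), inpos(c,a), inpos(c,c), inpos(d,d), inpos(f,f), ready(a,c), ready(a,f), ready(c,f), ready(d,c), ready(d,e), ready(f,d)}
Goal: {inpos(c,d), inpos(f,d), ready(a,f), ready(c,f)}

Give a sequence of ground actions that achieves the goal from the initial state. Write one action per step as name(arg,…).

swap(f,d); swap(d,c); swap(c,d)

1. swap(f,d)  →  {inpos(a,a), inpos(c,a), inpos(c,c), inpos(d,d), inpos(f,d), inpos(f,f), ready(a,c), ready(a,f), ready(c,f), ready(d,c), ready(d,e), ready(d,f)}
2. swap(d,c)  →  {inpos(a,a), inpos(c,a), inpos(c,c), inpos(d,c), inpos(d,d), inpos(f,d), inpos(f,f), ready(a,c), ready(a,f), ready(c,d), ready(c,f), ready(d,e), ready(d,f)}
3. swap(c,d)  →  {inpos(a,a), inpos(c,a), inpos(c,c), inpos(c,d), inpos(d,c), inpos(d,d), inpos(f,d), inpos(f,f), ready(a,c), ready(a,f), ready(c,f), ready(d,c), ready(d,e), ready(d,f)}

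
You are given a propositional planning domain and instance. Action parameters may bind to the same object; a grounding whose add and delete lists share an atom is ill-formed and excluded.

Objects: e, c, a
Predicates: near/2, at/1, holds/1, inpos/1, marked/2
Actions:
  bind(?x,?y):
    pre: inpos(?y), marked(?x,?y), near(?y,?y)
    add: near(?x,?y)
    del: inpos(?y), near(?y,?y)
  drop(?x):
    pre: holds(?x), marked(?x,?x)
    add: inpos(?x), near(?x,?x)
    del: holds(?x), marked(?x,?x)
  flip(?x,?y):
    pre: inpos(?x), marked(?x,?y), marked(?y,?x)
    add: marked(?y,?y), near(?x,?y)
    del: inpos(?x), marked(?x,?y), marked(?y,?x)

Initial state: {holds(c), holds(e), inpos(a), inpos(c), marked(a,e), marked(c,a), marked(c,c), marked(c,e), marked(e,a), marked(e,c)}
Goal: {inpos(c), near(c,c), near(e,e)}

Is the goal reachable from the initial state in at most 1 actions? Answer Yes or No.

1. drop(c)  →  {holds(e), inpos(a), inpos(c), marked(a,e), marked(c,a), marked(c,e), marked(e,a), marked(e,c), near(c,c)}
2. flip(a,e)  →  {holds(e), inpos(c), marked(c,a), marked(c,e), marked(e,c), marked(e,e), near(a,e), near(c,c)}
3. drop(e)  →  {inpos(c), inpos(e), marked(c,a), marked(c,e), marked(e,c), near(a,e), near(c,c), near(e,e)}
optimal plan length = 3; 3 > 1

No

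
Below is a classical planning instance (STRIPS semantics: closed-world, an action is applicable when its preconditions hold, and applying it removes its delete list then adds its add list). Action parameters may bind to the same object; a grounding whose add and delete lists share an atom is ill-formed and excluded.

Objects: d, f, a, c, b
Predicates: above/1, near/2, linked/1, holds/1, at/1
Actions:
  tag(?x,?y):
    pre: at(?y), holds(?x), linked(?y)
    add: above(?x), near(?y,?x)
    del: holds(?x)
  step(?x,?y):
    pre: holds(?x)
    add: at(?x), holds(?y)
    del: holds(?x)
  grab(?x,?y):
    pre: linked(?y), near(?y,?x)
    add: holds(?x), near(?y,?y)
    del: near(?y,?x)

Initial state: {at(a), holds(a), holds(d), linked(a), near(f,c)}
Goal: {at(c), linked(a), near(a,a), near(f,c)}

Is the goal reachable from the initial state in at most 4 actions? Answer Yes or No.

1. tag(a,a)  →  {above(a), at(a), holds(d), linked(a), near(a,a), near(f,c)}
2. step(d,c)  →  {above(a), at(a), at(d), holds(c), linked(a), near(a,a), near(f,c)}
3. step(c,d)  →  {above(a), at(a), at(c), at(d), holds(d), linked(a), near(a,a), near(f,c)}
optimal plan length = 3; 3 ≤ 4

Yes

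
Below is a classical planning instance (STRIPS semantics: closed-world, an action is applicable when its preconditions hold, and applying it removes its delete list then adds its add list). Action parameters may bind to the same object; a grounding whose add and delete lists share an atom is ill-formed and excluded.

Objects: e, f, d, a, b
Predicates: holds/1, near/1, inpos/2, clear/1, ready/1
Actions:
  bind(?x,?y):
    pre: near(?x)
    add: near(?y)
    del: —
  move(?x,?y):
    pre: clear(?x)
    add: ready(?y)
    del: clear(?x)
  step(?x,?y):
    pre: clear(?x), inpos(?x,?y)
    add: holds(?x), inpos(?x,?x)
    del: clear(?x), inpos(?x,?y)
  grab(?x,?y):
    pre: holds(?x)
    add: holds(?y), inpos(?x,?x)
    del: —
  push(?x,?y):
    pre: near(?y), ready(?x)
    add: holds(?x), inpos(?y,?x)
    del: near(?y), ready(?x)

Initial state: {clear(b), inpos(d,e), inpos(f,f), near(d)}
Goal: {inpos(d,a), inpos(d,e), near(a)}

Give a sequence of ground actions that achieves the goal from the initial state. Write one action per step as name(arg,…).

1. bind(d,a)  →  {clear(b), inpos(d,e), inpos(f,f), near(a), near(d)}
2. move(b,a)  →  {inpos(d,e), inpos(f,f), near(a), near(d), ready(a)}
3. push(a,d)  →  {holds(a), inpos(d,a), inpos(d,e), inpos(f,f), near(a)}

bind(d,a); move(b,a); push(a,d)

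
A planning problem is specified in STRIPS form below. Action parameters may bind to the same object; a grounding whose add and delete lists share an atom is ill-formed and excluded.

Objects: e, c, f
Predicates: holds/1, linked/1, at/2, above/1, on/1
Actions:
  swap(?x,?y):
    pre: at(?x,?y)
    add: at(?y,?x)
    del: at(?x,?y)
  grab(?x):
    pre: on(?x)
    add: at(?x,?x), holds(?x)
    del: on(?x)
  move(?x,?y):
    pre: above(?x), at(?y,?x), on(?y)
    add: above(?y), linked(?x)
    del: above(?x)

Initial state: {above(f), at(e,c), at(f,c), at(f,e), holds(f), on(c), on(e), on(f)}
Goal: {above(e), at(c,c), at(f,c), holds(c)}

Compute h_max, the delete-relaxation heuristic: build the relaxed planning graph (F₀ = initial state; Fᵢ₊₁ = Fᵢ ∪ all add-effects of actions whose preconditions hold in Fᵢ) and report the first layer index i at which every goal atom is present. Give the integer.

F0 = init (8 atoms)
F1 = F0 ∪ {at(c,c), at(c,e), at(c,f), at(e,e), at(e,f), at(f,f), holds(c), holds(e)}  (16 atoms)
F2 = F1 ∪ {above(c), above(e), linked(f)}  (19 atoms)
goal ⊆ F2  ⇒  h_max = 2

2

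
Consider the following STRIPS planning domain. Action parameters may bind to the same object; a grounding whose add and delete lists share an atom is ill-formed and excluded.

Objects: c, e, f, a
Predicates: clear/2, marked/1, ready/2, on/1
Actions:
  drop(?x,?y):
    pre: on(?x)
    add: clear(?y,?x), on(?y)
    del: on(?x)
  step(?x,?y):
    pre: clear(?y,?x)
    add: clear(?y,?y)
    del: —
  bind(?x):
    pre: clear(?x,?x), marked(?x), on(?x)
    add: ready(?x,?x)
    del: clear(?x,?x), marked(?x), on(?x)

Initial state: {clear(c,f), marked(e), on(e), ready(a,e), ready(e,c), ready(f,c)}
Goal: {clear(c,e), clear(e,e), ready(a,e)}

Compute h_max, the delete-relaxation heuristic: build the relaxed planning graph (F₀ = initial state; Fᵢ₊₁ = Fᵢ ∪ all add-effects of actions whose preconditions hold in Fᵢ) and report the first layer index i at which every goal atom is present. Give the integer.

3

F0 = init (6 atoms)
F1 = F0 ∪ {clear(a,e), clear(c,c), clear(c,e), clear(f,e), on(a), on(c), on(f)}  (13 atoms)
F2 = F1 ∪ {clear(a,a), clear(a,c), clear(a,f), clear(c,a), clear(e,a), clear(e,c), clear(e,f), clear(f,a), clear(f,c), clear(f,f)}  (23 atoms)
F3 = F2 ∪ {clear(e,e)}  (24 atoms)
goal ⊆ F3  ⇒  h_max = 3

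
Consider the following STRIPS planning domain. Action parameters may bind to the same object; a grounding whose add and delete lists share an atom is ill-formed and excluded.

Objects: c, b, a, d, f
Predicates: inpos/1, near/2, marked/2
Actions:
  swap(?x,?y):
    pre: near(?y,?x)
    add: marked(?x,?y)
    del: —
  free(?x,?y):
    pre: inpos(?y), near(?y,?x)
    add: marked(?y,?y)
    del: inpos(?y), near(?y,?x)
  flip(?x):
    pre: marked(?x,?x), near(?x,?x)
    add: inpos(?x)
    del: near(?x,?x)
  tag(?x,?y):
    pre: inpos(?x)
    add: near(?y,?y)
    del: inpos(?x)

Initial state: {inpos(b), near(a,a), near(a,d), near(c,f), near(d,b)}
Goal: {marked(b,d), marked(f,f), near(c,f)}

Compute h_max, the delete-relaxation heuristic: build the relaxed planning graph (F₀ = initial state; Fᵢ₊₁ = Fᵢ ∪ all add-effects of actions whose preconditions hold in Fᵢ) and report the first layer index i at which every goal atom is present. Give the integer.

F0 = init (5 atoms)
F1 = F0 ∪ {marked(a,a), marked(b,d), marked(d,a), marked(f,c), near(b,b), near(c,c), near(d,d), near(f,f)}  (13 atoms)
F2 = F1 ∪ {inpos(a), marked(b,b), marked(c,c), marked(d,d), marked(f,f)}  (18 atoms)
goal ⊆ F2  ⇒  h_max = 2

2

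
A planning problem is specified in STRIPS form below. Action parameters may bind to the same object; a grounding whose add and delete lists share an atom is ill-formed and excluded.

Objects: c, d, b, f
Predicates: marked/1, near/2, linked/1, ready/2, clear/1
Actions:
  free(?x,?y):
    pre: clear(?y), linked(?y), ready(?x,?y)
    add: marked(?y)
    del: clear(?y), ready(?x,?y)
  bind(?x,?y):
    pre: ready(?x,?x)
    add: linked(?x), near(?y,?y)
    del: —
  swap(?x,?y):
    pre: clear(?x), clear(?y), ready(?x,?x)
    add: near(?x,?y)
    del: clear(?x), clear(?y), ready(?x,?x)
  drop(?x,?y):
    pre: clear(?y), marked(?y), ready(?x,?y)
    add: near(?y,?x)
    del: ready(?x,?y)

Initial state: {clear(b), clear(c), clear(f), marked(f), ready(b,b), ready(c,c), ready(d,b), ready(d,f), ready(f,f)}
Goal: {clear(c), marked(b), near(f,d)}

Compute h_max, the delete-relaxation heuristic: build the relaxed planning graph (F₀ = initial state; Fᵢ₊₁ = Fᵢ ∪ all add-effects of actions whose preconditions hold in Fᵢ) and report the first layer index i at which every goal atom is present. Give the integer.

2

F0 = init (9 atoms)
F1 = F0 ∪ {linked(b), linked(c), linked(f), near(b,b), near(b,c), near(b,f), near(c,b), near(c,c), near(c,f), near(d,d), near(f,b), near(f,c), near(f,d), near(f,f)}  (23 atoms)
F2 = F1 ∪ {marked(b), marked(c)}  (25 atoms)
goal ⊆ F2  ⇒  h_max = 2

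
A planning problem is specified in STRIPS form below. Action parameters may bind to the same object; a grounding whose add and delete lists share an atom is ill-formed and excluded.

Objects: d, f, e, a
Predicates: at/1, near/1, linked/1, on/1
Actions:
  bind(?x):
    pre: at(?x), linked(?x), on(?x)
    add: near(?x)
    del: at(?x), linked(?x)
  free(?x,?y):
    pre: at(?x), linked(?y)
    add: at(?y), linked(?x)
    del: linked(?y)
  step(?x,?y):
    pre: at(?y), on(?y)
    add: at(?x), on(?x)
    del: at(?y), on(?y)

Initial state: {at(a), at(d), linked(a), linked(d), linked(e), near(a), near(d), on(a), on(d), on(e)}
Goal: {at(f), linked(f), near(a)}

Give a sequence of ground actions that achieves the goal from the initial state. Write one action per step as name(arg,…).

step(f,d); free(f,d)

1. step(f,d)  →  {at(a), at(f), linked(a), linked(d), linked(e), near(a), near(d), on(a), on(e), on(f)}
2. free(f,d)  →  {at(a), at(d), at(f), linked(a), linked(e), linked(f), near(a), near(d), on(a), on(e), on(f)}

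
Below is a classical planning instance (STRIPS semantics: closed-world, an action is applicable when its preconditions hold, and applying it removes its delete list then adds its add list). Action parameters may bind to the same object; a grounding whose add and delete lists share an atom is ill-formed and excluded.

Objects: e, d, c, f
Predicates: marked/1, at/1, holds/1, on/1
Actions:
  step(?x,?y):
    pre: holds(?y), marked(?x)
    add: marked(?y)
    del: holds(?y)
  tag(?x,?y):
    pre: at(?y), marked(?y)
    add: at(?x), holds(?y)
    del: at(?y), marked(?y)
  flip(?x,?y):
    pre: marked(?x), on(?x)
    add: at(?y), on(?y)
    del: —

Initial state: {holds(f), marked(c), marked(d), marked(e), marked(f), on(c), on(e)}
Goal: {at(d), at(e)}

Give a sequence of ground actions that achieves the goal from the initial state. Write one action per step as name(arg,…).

1. flip(e,e)  →  {at(e), holds(f), marked(c), marked(d), marked(e), marked(f), on(c), on(e)}
2. flip(e,d)  →  {at(d), at(e), holds(f), marked(c), marked(d), marked(e), marked(f), on(c), on(d), on(e)}

flip(e,e); flip(e,d)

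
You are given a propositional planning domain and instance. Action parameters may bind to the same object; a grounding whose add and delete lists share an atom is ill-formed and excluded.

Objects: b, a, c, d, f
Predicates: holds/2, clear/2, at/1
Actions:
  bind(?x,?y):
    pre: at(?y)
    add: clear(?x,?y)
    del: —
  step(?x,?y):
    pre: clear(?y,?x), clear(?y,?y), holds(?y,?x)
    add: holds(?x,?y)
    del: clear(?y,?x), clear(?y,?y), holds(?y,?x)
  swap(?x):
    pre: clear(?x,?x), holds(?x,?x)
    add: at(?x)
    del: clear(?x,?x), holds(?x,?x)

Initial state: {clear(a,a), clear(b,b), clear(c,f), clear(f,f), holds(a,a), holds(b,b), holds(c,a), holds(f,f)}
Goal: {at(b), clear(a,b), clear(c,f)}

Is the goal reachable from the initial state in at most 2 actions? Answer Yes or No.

1. swap(b)  →  {at(b), clear(a,a), clear(c,f), clear(f,f), holds(a,a), holds(c,a), holds(f,f)}
2. bind(a,b)  →  {at(b), clear(a,a), clear(a,b), clear(c,f), clear(f,f), holds(a,a), holds(c,a), holds(f,f)}
optimal plan length = 2; 2 ≤ 2

Yes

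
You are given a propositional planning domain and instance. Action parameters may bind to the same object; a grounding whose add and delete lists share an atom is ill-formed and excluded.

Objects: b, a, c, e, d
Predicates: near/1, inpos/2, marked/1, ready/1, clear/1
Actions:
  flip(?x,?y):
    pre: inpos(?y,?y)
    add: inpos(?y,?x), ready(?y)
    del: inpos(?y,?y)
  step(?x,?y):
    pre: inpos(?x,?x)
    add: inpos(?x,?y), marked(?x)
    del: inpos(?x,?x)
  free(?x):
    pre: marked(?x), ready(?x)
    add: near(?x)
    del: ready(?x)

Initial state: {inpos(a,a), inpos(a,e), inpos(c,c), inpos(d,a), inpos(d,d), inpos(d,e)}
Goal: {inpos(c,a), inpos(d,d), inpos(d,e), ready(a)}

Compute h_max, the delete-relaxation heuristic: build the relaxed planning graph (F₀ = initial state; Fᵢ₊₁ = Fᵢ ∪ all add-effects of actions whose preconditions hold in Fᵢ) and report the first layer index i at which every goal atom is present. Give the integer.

F0 = init (6 atoms)
F1 = F0 ∪ {inpos(a,b), inpos(a,c), inpos(a,d), inpos(c,a), inpos(c,b), inpos(c,d), inpos(c,e), inpos(d,b), inpos(d,c), marked(a), marked(c), marked(d), ready(a), ready(c), ready(d)}  (21 atoms)
goal ⊆ F1  ⇒  h_max = 1

1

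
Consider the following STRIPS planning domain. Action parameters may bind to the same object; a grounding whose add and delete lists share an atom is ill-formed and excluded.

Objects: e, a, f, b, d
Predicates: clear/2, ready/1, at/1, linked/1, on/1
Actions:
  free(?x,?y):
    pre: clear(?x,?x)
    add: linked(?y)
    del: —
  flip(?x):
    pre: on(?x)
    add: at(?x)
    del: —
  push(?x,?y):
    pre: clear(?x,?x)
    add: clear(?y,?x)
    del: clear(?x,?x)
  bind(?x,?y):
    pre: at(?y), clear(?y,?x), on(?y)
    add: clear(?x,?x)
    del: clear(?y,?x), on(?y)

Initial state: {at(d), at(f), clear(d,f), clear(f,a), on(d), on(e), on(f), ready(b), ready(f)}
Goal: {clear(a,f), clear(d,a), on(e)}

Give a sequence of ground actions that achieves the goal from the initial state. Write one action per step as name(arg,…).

bind(a,f); push(a,d); bind(f,d); push(f,a)

1. bind(a,f)  →  {at(d), at(f), clear(a,a), clear(d,f), on(d), on(e), ready(b), ready(f)}
2. push(a,d)  →  {at(d), at(f), clear(d,a), clear(d,f), on(d), on(e), ready(b), ready(f)}
3. bind(f,d)  →  {at(d), at(f), clear(d,a), clear(f,f), on(e), ready(b), ready(f)}
4. push(f,a)  →  {at(d), at(f), clear(a,f), clear(d,a), on(e), ready(b), ready(f)}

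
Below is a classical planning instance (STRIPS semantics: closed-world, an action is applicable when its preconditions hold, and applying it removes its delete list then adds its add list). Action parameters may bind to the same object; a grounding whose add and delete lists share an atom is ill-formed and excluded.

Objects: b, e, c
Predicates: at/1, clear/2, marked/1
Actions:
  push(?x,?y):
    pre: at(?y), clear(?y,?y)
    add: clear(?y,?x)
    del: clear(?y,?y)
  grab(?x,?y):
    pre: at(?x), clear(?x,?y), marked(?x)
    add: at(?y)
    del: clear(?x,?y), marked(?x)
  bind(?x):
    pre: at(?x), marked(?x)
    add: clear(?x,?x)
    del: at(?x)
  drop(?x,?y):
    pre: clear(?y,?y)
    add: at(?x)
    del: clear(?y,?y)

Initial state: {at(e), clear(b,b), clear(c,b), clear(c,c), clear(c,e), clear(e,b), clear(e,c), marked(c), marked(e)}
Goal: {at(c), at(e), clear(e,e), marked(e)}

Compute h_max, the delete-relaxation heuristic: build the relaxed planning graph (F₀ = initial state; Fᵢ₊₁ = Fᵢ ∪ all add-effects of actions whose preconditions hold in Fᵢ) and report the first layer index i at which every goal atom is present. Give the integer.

F0 = init (9 atoms)
F1 = F0 ∪ {at(b), at(c), clear(e,e)}  (12 atoms)
goal ⊆ F1  ⇒  h_max = 1

1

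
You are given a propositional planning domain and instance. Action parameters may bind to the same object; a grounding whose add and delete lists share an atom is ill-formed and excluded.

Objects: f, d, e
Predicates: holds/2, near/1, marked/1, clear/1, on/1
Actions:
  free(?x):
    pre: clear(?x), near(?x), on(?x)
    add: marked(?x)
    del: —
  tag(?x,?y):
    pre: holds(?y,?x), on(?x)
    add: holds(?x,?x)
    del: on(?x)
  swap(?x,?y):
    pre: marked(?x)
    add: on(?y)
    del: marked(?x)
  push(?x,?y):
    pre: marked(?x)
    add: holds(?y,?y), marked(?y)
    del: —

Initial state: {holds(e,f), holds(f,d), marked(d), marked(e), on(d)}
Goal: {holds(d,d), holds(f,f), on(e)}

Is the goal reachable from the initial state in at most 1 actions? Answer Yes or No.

1. tag(d,f)  →  {holds(d,d), holds(e,f), holds(f,d), marked(d), marked(e)}
2. swap(d,e)  →  {holds(d,d), holds(e,f), holds(f,d), marked(e), on(e)}
3. push(e,f)  →  {holds(d,d), holds(e,f), holds(f,d), holds(f,f), marked(e), marked(f), on(e)}
optimal plan length = 3; 3 > 1

No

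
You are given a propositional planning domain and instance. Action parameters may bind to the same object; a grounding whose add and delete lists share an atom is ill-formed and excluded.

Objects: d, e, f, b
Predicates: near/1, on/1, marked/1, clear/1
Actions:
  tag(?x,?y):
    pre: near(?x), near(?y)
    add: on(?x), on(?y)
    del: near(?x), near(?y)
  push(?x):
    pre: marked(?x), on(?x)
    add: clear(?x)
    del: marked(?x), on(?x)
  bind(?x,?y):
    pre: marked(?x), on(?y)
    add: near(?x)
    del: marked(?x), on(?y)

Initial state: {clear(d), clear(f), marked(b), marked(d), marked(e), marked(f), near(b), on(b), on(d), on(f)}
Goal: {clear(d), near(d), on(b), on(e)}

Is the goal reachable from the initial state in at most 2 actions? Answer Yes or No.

No

1. bind(d,d)  →  {clear(d), clear(f), marked(b), marked(e), marked(f), near(b), near(d), on(b), on(f)}
2. bind(e,f)  →  {clear(d), clear(f), marked(b), marked(f), near(b), near(d), near(e), on(b)}
3. tag(e,e)  →  {clear(d), clear(f), marked(b), marked(f), near(b), near(d), on(b), on(e)}
optimal plan length = 3; 3 > 2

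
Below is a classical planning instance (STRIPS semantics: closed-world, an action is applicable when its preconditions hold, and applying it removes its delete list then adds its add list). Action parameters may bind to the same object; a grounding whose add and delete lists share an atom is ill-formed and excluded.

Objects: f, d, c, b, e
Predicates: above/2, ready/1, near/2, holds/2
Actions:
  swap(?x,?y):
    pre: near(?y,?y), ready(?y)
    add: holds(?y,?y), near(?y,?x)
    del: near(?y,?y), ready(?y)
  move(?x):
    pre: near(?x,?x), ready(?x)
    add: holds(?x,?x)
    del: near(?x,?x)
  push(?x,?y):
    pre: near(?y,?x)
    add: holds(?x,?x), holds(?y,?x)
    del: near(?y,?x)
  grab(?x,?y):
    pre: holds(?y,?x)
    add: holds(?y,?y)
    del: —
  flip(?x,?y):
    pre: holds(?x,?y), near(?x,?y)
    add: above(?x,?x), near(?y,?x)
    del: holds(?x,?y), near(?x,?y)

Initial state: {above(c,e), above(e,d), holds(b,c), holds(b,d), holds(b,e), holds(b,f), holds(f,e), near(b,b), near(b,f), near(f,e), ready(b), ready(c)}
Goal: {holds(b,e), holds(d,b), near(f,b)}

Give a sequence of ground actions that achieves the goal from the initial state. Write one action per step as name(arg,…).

1. swap(d,b)  →  {above(c,e), above(e,d), holds(b,b), holds(b,c), holds(b,d), holds(b,e), holds(b,f), holds(f,e), near(b,d), near(b,f), near(f,e), ready(c)}
2. flip(b,f)  →  {above(b,b), above(c,e), above(e,d), holds(b,b), holds(b,c), holds(b,d), holds(b,e), holds(f,e), near(b,d), near(f,b), near(f,e), ready(c)}
3. flip(b,d)  →  {above(b,b), above(c,e), above(e,d), holds(b,b), holds(b,c), holds(b,e), holds(f,e), near(d,b), near(f,b), near(f,e), ready(c)}
4. push(b,d)  →  {above(b,b), above(c,e), above(e,d), holds(b,b), holds(b,c), holds(b,e), holds(d,b), holds(f,e), near(f,b), near(f,e), ready(c)}

swap(d,b); flip(b,f); flip(b,d); push(b,d)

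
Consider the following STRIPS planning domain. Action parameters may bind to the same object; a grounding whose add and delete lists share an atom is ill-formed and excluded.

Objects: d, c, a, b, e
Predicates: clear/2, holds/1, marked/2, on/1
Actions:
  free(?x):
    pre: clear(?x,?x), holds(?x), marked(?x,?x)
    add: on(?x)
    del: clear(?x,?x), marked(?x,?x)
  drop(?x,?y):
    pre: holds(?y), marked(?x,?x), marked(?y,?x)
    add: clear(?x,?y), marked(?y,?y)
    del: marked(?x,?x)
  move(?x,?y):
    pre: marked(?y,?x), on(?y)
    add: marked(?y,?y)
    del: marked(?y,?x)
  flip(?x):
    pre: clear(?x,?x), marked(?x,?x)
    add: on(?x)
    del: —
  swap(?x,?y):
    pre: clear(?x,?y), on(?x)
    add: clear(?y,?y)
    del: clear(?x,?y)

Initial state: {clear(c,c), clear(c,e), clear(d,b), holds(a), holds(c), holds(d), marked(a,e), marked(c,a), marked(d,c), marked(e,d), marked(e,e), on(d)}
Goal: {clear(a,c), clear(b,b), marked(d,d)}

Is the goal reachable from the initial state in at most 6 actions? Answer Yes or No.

1. drop(e,a)  →  {clear(c,c), clear(c,e), clear(d,b), clear(e,a), holds(a), holds(c), holds(d), marked(a,a), marked(a,e), marked(c,a), marked(d,c), marked(e,d), on(d)}
2. drop(a,c)  →  {clear(a,c), clear(c,c), clear(c,e), clear(d,b), clear(e,a), holds(a), holds(c), holds(d), marked(a,e), marked(c,a), marked(c,c), marked(d,c), marked(e,d), on(d)}
3. drop(c,d)  →  {clear(a,c), clear(c,c), clear(c,d), clear(c,e), clear(d,b), clear(e,a), holds(a), holds(c), holds(d), marked(a,e), marked(c,a), marked(d,c), marked(d,d), marked(e,d), on(d)}
4. swap(d,b)  →  {clear(a,c), clear(b,b), clear(c,c), clear(c,d), clear(c,e), clear(e,a), holds(a), holds(c), holds(d), marked(a,e), marked(c,a), marked(d,c), marked(d,d), marked(e,d), on(d)}
optimal plan length = 4; 4 ≤ 6

Yes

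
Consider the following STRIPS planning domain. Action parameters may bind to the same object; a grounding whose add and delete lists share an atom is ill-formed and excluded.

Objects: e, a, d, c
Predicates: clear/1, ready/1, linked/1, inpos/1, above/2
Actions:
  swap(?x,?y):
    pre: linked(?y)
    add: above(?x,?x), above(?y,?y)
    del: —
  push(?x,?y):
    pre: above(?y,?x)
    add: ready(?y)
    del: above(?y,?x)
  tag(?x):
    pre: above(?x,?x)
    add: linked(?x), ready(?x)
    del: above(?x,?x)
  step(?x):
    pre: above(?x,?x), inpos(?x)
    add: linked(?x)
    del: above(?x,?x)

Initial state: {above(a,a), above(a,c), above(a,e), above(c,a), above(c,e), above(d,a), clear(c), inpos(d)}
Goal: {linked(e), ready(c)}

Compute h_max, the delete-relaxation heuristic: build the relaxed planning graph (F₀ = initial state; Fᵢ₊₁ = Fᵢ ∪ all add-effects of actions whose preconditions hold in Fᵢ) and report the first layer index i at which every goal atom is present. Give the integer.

3

F0 = init (8 atoms)
F1 = F0 ∪ {linked(a), ready(a), ready(c), ready(d)}  (12 atoms)
F2 = F1 ∪ {above(c,c), above(d,d), above(e,e)}  (15 atoms)
F3 = F2 ∪ {linked(c), linked(d), linked(e), ready(e)}  (19 atoms)
goal ⊆ F3  ⇒  h_max = 3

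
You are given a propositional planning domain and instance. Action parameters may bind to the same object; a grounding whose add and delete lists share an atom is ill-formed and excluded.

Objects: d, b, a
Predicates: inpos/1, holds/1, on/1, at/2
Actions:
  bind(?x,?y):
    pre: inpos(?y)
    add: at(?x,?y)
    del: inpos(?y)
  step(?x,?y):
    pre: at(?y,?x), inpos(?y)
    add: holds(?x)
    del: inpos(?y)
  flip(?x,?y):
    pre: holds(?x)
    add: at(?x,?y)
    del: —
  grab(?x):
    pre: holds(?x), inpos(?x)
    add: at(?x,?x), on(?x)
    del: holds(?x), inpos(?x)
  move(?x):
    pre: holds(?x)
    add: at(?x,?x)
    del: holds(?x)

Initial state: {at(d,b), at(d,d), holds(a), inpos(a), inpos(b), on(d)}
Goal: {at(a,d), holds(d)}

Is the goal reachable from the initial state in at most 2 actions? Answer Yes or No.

Yes

1. flip(a,d)  →  {at(a,d), at(d,b), at(d,d), holds(a), inpos(a), inpos(b), on(d)}
2. step(d,a)  →  {at(a,d), at(d,b), at(d,d), holds(a), holds(d), inpos(b), on(d)}
optimal plan length = 2; 2 ≤ 2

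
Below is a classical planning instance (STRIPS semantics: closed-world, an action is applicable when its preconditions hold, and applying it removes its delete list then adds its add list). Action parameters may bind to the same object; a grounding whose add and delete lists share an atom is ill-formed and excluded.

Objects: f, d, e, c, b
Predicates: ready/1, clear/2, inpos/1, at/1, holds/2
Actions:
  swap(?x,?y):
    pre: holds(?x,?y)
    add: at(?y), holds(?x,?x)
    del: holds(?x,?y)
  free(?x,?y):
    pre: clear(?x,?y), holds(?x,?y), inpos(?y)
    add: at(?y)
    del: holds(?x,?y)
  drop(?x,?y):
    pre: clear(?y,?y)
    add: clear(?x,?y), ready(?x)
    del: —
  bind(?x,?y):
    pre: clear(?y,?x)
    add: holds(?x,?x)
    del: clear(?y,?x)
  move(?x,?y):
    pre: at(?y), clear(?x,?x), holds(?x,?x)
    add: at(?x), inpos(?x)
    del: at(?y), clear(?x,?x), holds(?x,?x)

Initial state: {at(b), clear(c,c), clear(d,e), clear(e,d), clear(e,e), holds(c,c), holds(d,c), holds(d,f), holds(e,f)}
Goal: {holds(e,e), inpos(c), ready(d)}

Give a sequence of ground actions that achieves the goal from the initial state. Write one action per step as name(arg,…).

swap(e,f); drop(d,e); move(c,f)

1. swap(e,f)  →  {at(b), at(f), clear(c,c), clear(d,e), clear(e,d), clear(e,e), holds(c,c), holds(d,c), holds(d,f), holds(e,e)}
2. drop(d,e)  →  {at(b), at(f), clear(c,c), clear(d,e), clear(e,d), clear(e,e), holds(c,c), holds(d,c), holds(d,f), holds(e,e), ready(d)}
3. move(c,f)  →  {at(b), at(c), clear(d,e), clear(e,d), clear(e,e), holds(d,c), holds(d,f), holds(e,e), inpos(c), ready(d)}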